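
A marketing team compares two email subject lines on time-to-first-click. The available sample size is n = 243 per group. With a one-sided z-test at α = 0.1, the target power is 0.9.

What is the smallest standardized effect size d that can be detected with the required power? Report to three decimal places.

Required noncentrality: δ = z_{0.1} + z_{0.10} = 1.282 + 1.282 = 2.563.
δ = d·√(n/2) ⇒ d = δ/√(n/2) = 2.563/√(243/2) = 0.2325.

d ≈ 0.233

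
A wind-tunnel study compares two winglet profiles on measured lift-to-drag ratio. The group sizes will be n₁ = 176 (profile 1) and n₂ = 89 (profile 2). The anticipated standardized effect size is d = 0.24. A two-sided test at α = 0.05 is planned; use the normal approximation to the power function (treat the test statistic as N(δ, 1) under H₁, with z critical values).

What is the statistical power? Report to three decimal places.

Noncentrality parameter: δ = d / √(1/n₁ + 1/n₂) = 0.24 / √(1/176 + 1/89) = 1.8452
Two-sided α = 0.05 → critical value z_{0.025} = 1.960.
Power = Φ(δ − 1.960) + Φ(−δ − 1.960) = Φ(-0.115) + Φ(-3.805) = 0.4543 + 0.0001 = 0.4544.

Power ≈ 0.454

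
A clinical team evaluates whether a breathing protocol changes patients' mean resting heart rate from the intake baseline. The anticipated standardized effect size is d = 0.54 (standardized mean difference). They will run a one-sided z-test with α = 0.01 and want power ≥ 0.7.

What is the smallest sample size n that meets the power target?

n = 28

Set Φ(δ − 2.326) = 0.7; then δ − 2.326 = Φ⁻¹(0.7) = 0.524, giving δ = 2.851.
δ = d·√n ⇒ n = (δ/d)² = (2.851 / 0.54)² = 27.87.
Rounding up, n = 28.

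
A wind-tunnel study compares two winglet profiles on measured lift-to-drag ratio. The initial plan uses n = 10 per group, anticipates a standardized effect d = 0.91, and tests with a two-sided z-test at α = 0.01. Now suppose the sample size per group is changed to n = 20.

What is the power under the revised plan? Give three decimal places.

With n = 20 per group: δ = d·√(n/2) = 0.91 × √(20/2) = 2.8777. Critical value z_{0.005} = 2.576.
Revised power = Φ(δ − 2.576) + Φ(−δ − 2.576) = Φ(0.302) + Φ(-5.454) = 0.6186 + 0.0000 = 0.6186.

Power ≈ 0.619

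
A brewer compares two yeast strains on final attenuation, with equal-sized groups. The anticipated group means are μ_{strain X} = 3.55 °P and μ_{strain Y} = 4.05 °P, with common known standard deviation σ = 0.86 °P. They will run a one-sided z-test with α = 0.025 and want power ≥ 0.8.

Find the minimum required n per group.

Standardized effect: d = |μ_{strain X} − μ_{strain Y}| / σ = |3.55 − 4.05| / 0.86 = 0.5814
Set Φ(δ − 1.960) = 0.8; then δ − 1.960 = Φ⁻¹(0.8) = 0.842, giving δ = 2.802.
δ = d·√(n/2) ⇒ n = 2(δ/d)² = 2 × (2.802 / 0.5814)² = 46.44.
Rounding up, n = 47 per group.

n = 47 per group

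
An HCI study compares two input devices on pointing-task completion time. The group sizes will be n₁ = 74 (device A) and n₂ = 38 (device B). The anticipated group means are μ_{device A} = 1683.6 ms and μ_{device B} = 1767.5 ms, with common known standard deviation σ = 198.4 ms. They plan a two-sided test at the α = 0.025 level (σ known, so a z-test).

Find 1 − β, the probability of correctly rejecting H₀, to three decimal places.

Power ≈ 0.451

Standardized effect: d = |μ_{device A} − μ_{device B}| / σ = |1683.6 − 1767.5| / 198.4 = 0.4229
Noncentrality parameter: λ = d / √(1/n₁ + 1/n₂) = 0.4229 / √(1/74 + 1/38) = 2.1189
Critical value for a two-sided test at α = 0.025: z_{α/2} = 2.241.
Power = Φ(λ − 2.241) + Φ(−λ − 2.241) = Φ(-0.122) + Φ(-4.360) = 0.4513 + 0.0000 = 0.4513.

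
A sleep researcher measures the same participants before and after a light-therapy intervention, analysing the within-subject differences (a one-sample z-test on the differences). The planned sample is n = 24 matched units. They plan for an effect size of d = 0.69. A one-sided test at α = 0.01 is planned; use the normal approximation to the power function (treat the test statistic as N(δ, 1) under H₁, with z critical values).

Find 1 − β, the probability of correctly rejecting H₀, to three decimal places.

Power ≈ 0.854

Noncentrality parameter: δ = d·√n = 0.69 × √24 = 3.3803
One-sided α = 0.01 → critical value z_{0.01} = 2.326.
Power = Φ(δ − 2.326) = Φ(1.054) = 0.8540.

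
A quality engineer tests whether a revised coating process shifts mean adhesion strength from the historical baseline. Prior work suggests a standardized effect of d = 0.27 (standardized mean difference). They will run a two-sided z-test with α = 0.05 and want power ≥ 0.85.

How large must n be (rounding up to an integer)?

n = 124

Set Φ(δ − 1.960) = 0.85; then δ − 1.960 = Φ⁻¹(0.85) = 1.036, giving δ = 2.996.
(For δ > 0 the lower-tail rejection region contributes negligibly to power, so the one-term inversion is standard.)
δ = d·√n ⇒ n = (δ/d)² = (2.996 / 0.27)² = 123.16.
Rounding up, n = 124.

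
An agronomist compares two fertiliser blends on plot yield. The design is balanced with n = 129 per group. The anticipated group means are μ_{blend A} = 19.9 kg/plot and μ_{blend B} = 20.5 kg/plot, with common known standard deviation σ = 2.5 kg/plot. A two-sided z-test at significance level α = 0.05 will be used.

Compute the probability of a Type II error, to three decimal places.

β ≈ 0.513

Standardized effect: d = |μ_{blend A} − μ_{blend B}| / σ = |19.9 − 20.5| / 2.5 = 0.2400
Noncentrality parameter: δ = d·√(n/2) = 0.2400 × √(129/2) = 1.9275
Critical value for a two-sided test at α = 0.05: z_{α/2} = 1.960.
Power = Φ(δ − 1.960) + Φ(−δ − 1.960) = Φ(-0.032) + Φ(-3.887) = 0.4870 + 0.0001 = 0.4871.
Type II error: β = 1 − power = 1 − 0.4871 = 0.5129.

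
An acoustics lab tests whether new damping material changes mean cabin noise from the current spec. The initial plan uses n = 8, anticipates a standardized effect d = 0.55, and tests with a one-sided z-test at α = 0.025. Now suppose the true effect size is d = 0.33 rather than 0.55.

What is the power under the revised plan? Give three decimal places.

With d = 0.33: δ = d·√n = 0.33 × √8 = 0.9334. Critical value z_{0.025} = 1.960.
Revised power = Φ(δ − 1.960) = Φ(-1.027) = 0.1523.

Power ≈ 0.152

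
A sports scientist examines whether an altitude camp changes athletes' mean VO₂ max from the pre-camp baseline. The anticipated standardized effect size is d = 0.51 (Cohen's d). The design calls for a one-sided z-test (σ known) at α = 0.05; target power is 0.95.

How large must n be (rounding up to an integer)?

n = 42

Set Φ(δ − 1.645) = 0.95; then δ − 1.645 = Φ⁻¹(0.95) = 1.645, giving δ = 3.290.
δ = d·√n ⇒ n = (δ/d)² = (3.290 / 0.51)² = 41.61.
Round up to the next whole unit.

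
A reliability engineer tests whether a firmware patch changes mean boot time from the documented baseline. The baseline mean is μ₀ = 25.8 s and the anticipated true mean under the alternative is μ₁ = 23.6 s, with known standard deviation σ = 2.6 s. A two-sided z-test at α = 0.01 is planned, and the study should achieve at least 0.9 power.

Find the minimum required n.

n = 21

Standardized effect: d = |μ₁ − μ₀| / σ = |23.6 − 25.8| / 2.6 = 0.8462
For power 0.9 need Φ(δ − z_{0.005}) = 0.9, so δ = z_{0.005} + z_{0.10} = 2.576 + 1.282 = 3.857.
(The Φ(−δ − z_{α/2}) term is vanishingly small for δ > 0 and is dropped in the standard sample-size formula.)
δ = d·√n ⇒ n = (δ/d)² = (3.857 / 0.8462)² = 20.78.
Rounding up, n = 21.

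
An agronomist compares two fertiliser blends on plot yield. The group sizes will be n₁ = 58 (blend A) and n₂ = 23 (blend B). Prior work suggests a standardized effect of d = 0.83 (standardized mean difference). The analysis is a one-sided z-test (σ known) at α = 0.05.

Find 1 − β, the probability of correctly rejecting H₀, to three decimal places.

Power ≈ 0.958

Noncentrality parameter: δ = d / √(1/n₁ + 1/n₂) = 0.83 / √(1/58 + 1/23) = 3.3683
Critical value for a one-sided test at α = 0.05: z_α = 1.645.
Power = Φ(δ − 1.645) = Φ(1.723) = 0.9576.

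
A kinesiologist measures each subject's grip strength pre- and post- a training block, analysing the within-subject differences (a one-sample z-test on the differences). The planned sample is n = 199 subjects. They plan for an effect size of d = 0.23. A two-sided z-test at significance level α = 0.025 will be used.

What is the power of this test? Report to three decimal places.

Power ≈ 0.842

Noncentrality parameter: δ = d·√n = 0.23 × √199 = 3.2445
Two-sided α = 0.025 → critical value z_{0.0125} = 2.241.
Power = Φ(δ − 2.241) + Φ(−δ − 2.241) = Φ(1.003) + Φ(-5.486) = 0.8421 + 0.0000 = 0.8421.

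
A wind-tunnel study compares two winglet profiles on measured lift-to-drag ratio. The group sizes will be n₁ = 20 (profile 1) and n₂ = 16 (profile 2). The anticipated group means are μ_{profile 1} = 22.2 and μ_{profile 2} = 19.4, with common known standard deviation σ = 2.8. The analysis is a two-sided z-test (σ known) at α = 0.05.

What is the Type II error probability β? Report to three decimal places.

β ≈ 0.154

Standardized effect: d = |μ_{profile 1} − μ_{profile 2}| / σ = |22.2 − 19.4| / 2.8 = 1.0000
Noncentrality parameter: δ = d / √(1/n₁ + 1/n₂) = 1.0000 / √(1/20 + 1/16) = 2.9814
Critical value for a two-sided test at α = 0.05: z_{α/2} = 1.960.
Power = Φ(δ − 1.960) + Φ(−δ − 1.960) = Φ(1.021) + Φ(-4.941) = 0.8465 + 0.0000 = 0.8465.
Type II error: β = 1 − power = 1 − 0.8465 = 0.1535.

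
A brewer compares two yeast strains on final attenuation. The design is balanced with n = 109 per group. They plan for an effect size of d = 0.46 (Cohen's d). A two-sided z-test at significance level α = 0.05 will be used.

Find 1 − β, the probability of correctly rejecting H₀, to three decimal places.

Power ≈ 0.924

Noncentrality parameter: λ = d·√(n/2) = 0.46 × √(109/2) = 3.3959
Critical value for a two-sided test at α = 0.05: z_{α/2} = 1.960.
Power = Φ(λ − 1.960) + Φ(−λ − 1.960) = Φ(1.436) + Φ(-5.356) = 0.9245 + 0.0000 = 0.9245.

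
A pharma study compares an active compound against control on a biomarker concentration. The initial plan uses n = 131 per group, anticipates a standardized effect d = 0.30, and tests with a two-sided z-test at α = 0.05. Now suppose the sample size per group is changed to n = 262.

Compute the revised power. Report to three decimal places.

With n = 262 per group: δ = d·√(n/2) = 0.30 × √(262/2) = 3.4337. Critical value z_{0.025} = 1.960.
Revised power = Φ(δ − 1.960) + Φ(−δ − 1.960) = Φ(1.474) + Φ(-5.394) = 0.9297 + 0.0000 = 0.9297.

Power ≈ 0.930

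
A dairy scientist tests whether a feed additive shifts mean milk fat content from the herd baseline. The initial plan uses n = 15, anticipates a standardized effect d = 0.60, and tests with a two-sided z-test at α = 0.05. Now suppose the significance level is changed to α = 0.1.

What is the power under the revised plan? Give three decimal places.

δ = d·√n = 0.60 × √15 = 2.3238 (unchanged). New critical value: z_{0.05} = 1.645.
Revised power = Φ(δ − 1.645) + Φ(−δ − 1.645) = Φ(0.679) + Φ(-3.969) = 0.7514 + 0.0000 = 0.7514.

Power ≈ 0.751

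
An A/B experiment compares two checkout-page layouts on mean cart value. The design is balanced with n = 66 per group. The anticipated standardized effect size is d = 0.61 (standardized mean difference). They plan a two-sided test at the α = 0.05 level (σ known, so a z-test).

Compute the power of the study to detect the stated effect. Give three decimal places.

Power ≈ 0.939

Noncentrality parameter: δ = d·√(n/2) = 0.61 × √(66/2) = 3.5042
Critical value for a two-sided test at α = 0.05: z_{α/2} = 1.960.
Power = Φ(δ − 1.960) + Φ(−δ − 1.960) = Φ(1.544) + Φ(-5.464) = 0.9387 + 0.0000 = 0.9387.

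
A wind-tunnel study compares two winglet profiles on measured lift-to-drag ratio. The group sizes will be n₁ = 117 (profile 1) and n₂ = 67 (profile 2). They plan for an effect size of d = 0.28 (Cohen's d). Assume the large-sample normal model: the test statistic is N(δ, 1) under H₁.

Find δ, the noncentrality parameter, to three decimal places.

δ ≈ 1.828

The noncentrality parameter scales effect size by the design's sample-size factor: δ = d / √(1/n₁ + 1/n₂) = 0.28 / √(1/117 + 1/67) = 1.8276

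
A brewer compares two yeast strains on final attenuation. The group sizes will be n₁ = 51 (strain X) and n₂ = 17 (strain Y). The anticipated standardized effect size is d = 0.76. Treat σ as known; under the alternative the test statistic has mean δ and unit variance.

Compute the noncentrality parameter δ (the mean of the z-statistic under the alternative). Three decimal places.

δ ≈ 2.714

The noncentrality parameter scales effect size by the design's sample-size factor: δ = d / √(1/n₁ + 1/n₂) = 0.76 / √(1/51 + 1/17) = 2.7137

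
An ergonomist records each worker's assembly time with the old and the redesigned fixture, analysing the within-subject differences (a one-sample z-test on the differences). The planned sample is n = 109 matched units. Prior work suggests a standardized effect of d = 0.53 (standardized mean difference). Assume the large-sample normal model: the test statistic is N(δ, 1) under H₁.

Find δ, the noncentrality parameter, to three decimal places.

δ = d·√n = 0.53 × √109 = 5.5334

δ ≈ 5.533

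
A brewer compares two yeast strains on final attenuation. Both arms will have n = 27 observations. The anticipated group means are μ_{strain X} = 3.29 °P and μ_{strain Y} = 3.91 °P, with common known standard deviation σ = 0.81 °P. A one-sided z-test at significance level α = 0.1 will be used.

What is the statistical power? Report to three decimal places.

Power ≈ 0.937

Standardized effect: d = |μ_{strain X} − μ_{strain Y}| / σ = |3.29 − 3.91| / 0.81 = 0.7654
Noncentrality parameter: δ = d·√(n/2) = 0.7654 × √(27/2) = 2.8124
Critical value for a one-sided test at α = 0.1: z_α = 1.282.
Power = Φ(δ − 1.282) = Φ(1.531) = 0.9371.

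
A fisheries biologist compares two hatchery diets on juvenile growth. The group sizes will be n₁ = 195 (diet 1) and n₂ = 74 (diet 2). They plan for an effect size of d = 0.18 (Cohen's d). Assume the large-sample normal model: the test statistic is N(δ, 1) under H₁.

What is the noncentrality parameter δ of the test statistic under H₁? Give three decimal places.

δ ≈ 1.318

The noncentrality parameter scales effect size by the design's sample-size factor: δ = d / √(1/n₁ + 1/n₂) = 0.18 / √(1/195 + 1/74) = 1.3183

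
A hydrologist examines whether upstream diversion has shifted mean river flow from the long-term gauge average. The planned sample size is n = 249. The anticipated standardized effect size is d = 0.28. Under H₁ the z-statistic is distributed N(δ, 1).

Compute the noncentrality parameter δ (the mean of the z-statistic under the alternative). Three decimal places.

δ = d·√n = 0.28 × √249 = 4.4183

δ ≈ 4.418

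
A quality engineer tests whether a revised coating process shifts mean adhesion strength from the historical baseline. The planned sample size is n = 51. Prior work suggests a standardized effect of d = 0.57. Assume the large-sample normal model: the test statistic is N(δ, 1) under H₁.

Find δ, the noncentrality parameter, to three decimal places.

δ ≈ 4.071

The noncentrality parameter scales effect size by the design's sample-size factor: δ = d·√n = 0.57 × √51 = 4.0706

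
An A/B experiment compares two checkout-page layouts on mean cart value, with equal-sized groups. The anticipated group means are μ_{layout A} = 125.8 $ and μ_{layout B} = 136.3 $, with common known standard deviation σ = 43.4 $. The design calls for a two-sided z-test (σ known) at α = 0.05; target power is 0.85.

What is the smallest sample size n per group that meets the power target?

Standardized effect: d = |μ_{layout A} − μ_{layout B}| / σ = |125.8 − 136.3| / 43.4 = 0.2419
For power 0.85 need Φ(δ − z_{0.025}) = 0.85, so δ = z_{0.025} + z_{0.15} = 1.960 + 1.036 = 2.996.
(For δ > 0 the lower-tail rejection region contributes negligibly to power, so the one-term inversion is standard.)
δ = d·√(n/2) ⇒ n = 2(δ/d)² = 2 × (2.996 / 0.2419)² = 306.78.
Rounding up, n = 307 per group.

n = 307 per group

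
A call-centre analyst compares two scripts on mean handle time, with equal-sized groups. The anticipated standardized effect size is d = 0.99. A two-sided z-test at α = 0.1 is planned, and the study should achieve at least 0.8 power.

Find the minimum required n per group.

For power 0.8 need Φ(δ − z_{0.05}) = 0.8, so δ = z_{0.05} + z_{0.20} = 1.645 + 0.842 = 2.486.
(Ignoring the negligible lower-tail rejection probability gives the usual closed-form inversion.)
δ = d·√(n/2) ⇒ n = 2(δ/d)² = 2 × (2.486 / 0.99)² = 12.62.
Rounding up, n = 13 per group.

n = 13 per group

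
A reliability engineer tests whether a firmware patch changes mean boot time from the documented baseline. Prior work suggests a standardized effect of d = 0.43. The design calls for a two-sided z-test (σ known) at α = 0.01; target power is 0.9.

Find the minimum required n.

For power 0.9 need Φ(δ − z_{0.005}) = 0.9, so δ = z_{0.005} + z_{0.10} = 2.576 + 1.282 = 3.857.
(Ignoring the negligible lower-tail rejection probability gives the usual closed-form inversion.)
δ = d·√n ⇒ n = (δ/d)² = (3.857 / 0.43)² = 80.47.
Rounding up, n = 81.

n = 81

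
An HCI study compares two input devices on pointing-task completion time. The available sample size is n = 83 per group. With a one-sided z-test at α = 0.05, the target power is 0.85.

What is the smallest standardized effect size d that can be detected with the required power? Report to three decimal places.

d ≈ 0.416

Required noncentrality: δ = z_{0.05} + z_{0.15} = 1.645 + 1.036 = 2.681.
δ = d·√(n/2) ⇒ d = δ/√(n/2) = 2.681/√(83/2) = 0.4162.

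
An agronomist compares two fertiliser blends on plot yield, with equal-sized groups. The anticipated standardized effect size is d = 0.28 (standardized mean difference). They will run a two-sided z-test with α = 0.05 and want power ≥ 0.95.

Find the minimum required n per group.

For power 0.95 need Φ(δ − z_{0.025}) = 0.95, so δ = z_{0.025} + z_{0.05} = 1.960 + 1.645 = 3.605.
(For δ > 0 the lower-tail rejection region contributes negligibly to power, so the one-term inversion is standard.)
δ = d·√(n/2) ⇒ n = 2(δ/d)² = 2 × (3.605 / 0.28)² = 331.50.
Rounding up, n = 332 per group.

n = 332 per group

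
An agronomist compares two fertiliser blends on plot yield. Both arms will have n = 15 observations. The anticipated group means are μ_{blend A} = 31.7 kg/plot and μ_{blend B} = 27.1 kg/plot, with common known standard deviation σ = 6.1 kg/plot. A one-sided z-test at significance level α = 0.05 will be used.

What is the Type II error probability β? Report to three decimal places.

β ≈ 0.337

Standardized effect: d = |μ_{blend A} − μ_{blend B}| / σ = |31.7 − 27.1| / 6.1 = 0.7541
Noncentrality parameter: δ = d·√(n/2) = 0.7541 × √(15/2) = 2.0652
Critical value for a one-sided test at α = 0.05: z_α = 1.645.
Power = P(Z > 1.645 − δ) = Φ(0.420) = 0.6629.
Type II error: β = 1 − power = 1 − 0.6629 = 0.3371.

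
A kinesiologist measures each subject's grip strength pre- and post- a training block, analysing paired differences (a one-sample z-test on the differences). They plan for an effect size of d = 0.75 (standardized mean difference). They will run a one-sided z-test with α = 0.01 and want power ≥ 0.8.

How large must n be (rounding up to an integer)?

n = 18

Set Φ(δ − 2.326) = 0.8; then δ − 2.326 = Φ⁻¹(0.8) = 0.842, giving δ = 3.168.
δ = d·√n ⇒ n = (δ/d)² = (3.168 / 0.75)² = 17.84.
Round up to the next whole unit.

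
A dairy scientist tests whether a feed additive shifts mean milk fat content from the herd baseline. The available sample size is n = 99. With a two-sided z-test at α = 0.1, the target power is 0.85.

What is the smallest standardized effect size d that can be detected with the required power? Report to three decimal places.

d ≈ 0.269

Required noncentrality: δ = z_{0.05} + z_{0.15} = 1.645 + 1.036 = 2.681.
(Lower-tail contribution to power is negligible for δ > 0.)
δ = d·√n ⇒ d = δ/√n = 2.681/√99 = 0.2695.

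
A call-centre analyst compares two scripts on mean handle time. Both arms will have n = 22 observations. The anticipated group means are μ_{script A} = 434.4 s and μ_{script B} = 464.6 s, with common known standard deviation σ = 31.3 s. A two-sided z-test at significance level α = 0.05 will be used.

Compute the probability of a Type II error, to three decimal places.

Standardized effect: d = |μ_{script A} − μ_{script B}| / σ = |434.4 − 464.6| / 31.3 = 0.9649
Noncentrality parameter: δ = d·√(n/2) = 0.9649 × √(22/2) = 3.2001
Two-sided α = 0.05 → critical value z_{0.025} = 1.960.
Power = Φ(δ − 1.960) + Φ(−δ − 1.960) = Φ(1.240) + Φ(-5.160) = 0.8925 + 0.0000 = 0.8925.
Type II error: β = 1 − power = 1 − 0.8925 = 0.1075.

β ≈ 0.107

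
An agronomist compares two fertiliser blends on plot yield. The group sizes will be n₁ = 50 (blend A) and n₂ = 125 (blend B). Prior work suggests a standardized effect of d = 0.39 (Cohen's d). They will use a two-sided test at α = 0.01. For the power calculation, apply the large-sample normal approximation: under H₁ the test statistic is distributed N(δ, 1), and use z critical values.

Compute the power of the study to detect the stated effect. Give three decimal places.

Noncentrality parameter: δ = d / √(1/n₁ + 1/n₂) = 0.39 / √(1/50 + 1/125) = 2.3307
Two-sided α = 0.01 → critical value z_{0.005} = 2.576.
Power = Φ(δ − 2.576) + Φ(−δ − 2.576) = Φ(-0.245) + Φ(-4.907) = 0.4032 + 0.0000 = 0.4032.

Power ≈ 0.403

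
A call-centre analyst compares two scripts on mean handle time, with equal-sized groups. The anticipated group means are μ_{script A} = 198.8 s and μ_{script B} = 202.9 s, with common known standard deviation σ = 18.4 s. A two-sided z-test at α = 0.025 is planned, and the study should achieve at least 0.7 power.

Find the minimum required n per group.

n = 309 per group

Standardized effect: d = |μ_{script A} − μ_{script B}| / σ = |198.8 − 202.9| / 18.4 = 0.2228
Set Φ(δ − 2.241) = 0.7; then δ − 2.241 = Φ⁻¹(0.7) = 0.524, giving δ = 2.766.
(Ignoring the negligible lower-tail rejection probability gives the usual closed-form inversion.)
δ = d·√(n/2) ⇒ n = 2(δ/d)² = 2 × (2.766 / 0.2228)² = 308.13.
Rounding up, n = 309 per group.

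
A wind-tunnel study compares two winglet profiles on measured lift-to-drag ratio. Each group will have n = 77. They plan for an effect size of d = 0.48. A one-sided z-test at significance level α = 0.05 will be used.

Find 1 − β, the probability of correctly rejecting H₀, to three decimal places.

Noncentrality parameter: δ = d·√(n/2) = 0.48 × √(77/2) = 2.9783
One-sided α = 0.05 → critical value z_{0.05} = 1.645.
Power = Φ(δ − 1.645) = Φ(1.333) = 0.9088.

Power ≈ 0.909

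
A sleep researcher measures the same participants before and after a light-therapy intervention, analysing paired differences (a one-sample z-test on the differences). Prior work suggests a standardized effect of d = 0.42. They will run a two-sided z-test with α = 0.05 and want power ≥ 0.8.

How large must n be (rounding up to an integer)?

For power 0.8 need Φ(δ − z_{0.025}) = 0.8, so δ = z_{0.025} + z_{0.20} = 1.960 + 0.842 = 2.802.
(For δ > 0 the lower-tail rejection region contributes negligibly to power, so the one-term inversion is standard.)
δ = d·√n ⇒ n = (δ/d)² = (2.802 / 0.42)² = 44.49.
Rounding up, n = 45.

n = 45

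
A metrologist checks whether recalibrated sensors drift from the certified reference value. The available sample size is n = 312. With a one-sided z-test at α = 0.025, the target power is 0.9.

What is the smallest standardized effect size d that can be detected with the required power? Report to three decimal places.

Need Φ(δ − 1.960) = 0.9, so δ = 1.960 + 1.282 = 3.242.
δ = d·√n ⇒ d = δ/√n = 3.242/√312 = 0.1835.

d ≈ 0.184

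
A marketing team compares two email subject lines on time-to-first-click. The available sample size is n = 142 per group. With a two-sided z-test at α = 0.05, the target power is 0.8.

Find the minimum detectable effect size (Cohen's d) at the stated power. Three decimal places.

d ≈ 0.332

Need Φ(δ − 1.960) = 0.8, so δ = 1.960 + 0.842 = 2.802.
(The second rejection-region term Φ(−δ − z_{α/2}) is negligible and dropped.)
δ = d·√(n/2) ⇒ d = δ/√(n/2) = 2.802/√(142/2) = 0.3325.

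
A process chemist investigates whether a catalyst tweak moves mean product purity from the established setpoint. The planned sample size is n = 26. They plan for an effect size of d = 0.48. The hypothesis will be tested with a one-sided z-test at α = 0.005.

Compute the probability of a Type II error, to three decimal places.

β ≈ 0.551

Noncentrality parameter: δ = d·√n = 0.48 × √26 = 2.4475
One-sided α = 0.005 → critical value z_{0.005} = 2.576.
Power = P(Z > 2.576 − δ) = Φ(-0.128) = 0.4490.
Type II error: β = 1 − power = 1 − 0.4490 = 0.5510.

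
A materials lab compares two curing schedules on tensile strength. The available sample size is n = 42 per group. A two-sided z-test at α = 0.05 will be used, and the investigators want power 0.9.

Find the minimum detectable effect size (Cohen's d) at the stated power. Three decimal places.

d ≈ 0.707

Need Φ(δ − 1.960) = 0.9, so δ = 1.960 + 1.282 = 3.242.
(Lower-tail contribution to power is negligible for δ > 0.)
δ = d·√(n/2) ⇒ d = δ/√(n/2) = 3.242/√(42/2) = 0.7074.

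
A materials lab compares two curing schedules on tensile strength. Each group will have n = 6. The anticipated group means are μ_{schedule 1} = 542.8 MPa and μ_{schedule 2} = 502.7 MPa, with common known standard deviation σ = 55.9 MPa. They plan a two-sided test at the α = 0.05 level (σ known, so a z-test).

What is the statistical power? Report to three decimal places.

Standardized effect: d = |μ_{schedule 1} − μ_{schedule 2}| / σ = |542.8 − 502.7| / 55.9 = 0.7174
Noncentrality parameter: δ = d·√(n/2) = 0.7174 × √(6/2) = 1.2425
Critical value for a two-sided test at α = 0.05: z_{α/2} = 1.960.
Power = Φ(δ − 1.960) + Φ(−δ − 1.960) = Φ(-0.717) + Φ(-3.202) = 0.2365 + 0.0007 = 0.2372.

Power ≈ 0.237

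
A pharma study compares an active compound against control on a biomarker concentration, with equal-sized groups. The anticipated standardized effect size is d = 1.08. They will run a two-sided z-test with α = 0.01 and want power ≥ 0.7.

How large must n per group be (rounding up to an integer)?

For power 0.7 need Φ(δ − z_{0.005}) = 0.7, so δ = z_{0.005} + z_{0.30} = 2.576 + 0.524 = 3.100.
(Ignoring the negligible lower-tail rejection probability gives the usual closed-form inversion.)
δ = d·√(n/2) ⇒ n = 2(δ/d)² = 2 × (3.100 / 1.08)² = 16.48.
Rounding up, n = 17 per group.

n = 17 per group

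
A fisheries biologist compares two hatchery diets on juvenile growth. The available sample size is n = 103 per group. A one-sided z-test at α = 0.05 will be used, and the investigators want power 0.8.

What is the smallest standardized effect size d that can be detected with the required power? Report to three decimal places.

d ≈ 0.346

Need Φ(δ − 1.645) = 0.8, so δ = 1.645 + 0.842 = 2.486.
δ = d·√(n/2) ⇒ d = δ/√(n/2) = 2.486/√(103/2) = 0.3465.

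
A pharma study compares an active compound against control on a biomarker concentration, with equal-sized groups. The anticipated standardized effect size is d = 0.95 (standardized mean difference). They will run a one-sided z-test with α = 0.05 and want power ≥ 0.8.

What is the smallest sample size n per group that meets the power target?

n = 14 per group

Set Φ(δ − 1.645) = 0.8; then δ − 1.645 = Φ⁻¹(0.8) = 0.842, giving δ = 2.486.
δ = d·√(n/2) ⇒ n = 2(δ/d)² = 2 × (2.486 / 0.95)² = 13.70.
Rounding up, n = 14 per group.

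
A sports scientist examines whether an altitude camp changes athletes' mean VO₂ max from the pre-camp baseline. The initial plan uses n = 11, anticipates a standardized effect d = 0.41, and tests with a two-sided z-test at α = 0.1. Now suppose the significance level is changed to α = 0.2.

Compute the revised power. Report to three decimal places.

δ = d·√n = 0.41 × √11 = 1.3598 (unchanged). New critical value: z_{0.1} = 1.282.
Revised power = Φ(δ − 1.282) + Φ(−δ − 1.282) = Φ(0.078) + Φ(-2.641) = 0.5312 + 0.0041 = 0.5353.

Power ≈ 0.535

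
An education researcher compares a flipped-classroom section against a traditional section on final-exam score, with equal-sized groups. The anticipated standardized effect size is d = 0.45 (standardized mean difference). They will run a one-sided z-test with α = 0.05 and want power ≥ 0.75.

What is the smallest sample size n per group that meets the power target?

For power 0.75 need Φ(δ − z_{0.05}) = 0.75, so δ = z_{0.05} + z_{0.25} = 1.645 + 0.674 = 2.319.
δ = d·√(n/2) ⇒ n = 2(δ/d)² = 2 × (2.319 / 0.45)² = 53.13.
Round up to the next whole unit.

n = 54 per group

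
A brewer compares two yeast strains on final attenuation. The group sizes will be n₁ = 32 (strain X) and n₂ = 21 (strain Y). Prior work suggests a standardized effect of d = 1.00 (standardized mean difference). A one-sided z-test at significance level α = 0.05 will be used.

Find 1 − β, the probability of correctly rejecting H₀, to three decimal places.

Power ≈ 0.972

Noncentrality parameter: δ = d / √(1/n₁ + 1/n₂) = 1.00 / √(1/32 + 1/21) = 3.5608
Critical value for a one-sided test at α = 0.05: z_α = 1.645.
Power = P(Z > 1.645 − δ) = Φ(1.916) = 0.9723.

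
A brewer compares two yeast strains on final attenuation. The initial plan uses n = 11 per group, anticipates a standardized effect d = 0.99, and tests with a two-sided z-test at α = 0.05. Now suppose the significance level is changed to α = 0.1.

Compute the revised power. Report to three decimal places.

δ = d·√(n/2) = 0.99 × √(11/2) = 2.3218 (unchanged). New critical value: z_{0.05} = 1.645.
Revised power = Φ(δ − 1.645) + Φ(−δ − 1.645) = Φ(0.677) + Φ(-3.967) = 0.7508 + 0.0000 = 0.7508.

Power ≈ 0.751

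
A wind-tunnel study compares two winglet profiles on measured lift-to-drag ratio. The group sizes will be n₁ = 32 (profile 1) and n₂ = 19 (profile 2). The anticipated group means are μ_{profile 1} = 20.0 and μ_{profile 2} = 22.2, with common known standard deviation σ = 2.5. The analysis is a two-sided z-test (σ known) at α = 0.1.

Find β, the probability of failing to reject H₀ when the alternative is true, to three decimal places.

β ≈ 0.082

Standardized effect: d = |μ_{profile 1} − μ_{profile 2}| / σ = |20.0 − 22.2| / 2.5 = 0.8800
Noncentrality parameter: δ = d / √(1/n₁ + 1/n₂) = 0.8800 / √(1/32 + 1/19) = 3.0384
Two-sided α = 0.1 → critical value z_{0.05} = 1.645.
Power = Φ(δ − 1.645) + Φ(−δ − 1.645) = Φ(1.394) + Φ(-4.683) = 0.9183 + 0.0000 = 0.9183.
Type II error: β = 1 − power = 1 − 0.9183 = 0.0817.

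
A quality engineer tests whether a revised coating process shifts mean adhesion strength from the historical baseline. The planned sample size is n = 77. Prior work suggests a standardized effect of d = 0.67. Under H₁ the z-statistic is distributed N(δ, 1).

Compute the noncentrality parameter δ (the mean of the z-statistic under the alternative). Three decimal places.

δ = d·√n = 0.67 × √77 = 5.8792

δ ≈ 5.879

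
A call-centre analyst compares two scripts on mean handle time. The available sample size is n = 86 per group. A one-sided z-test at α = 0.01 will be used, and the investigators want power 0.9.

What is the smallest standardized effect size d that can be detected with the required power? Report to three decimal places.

Need Φ(δ − 2.326) = 0.9, so δ = 2.326 + 1.282 = 3.608.
δ = d·√(n/2) ⇒ d = δ/√(n/2) = 3.608/√(86/2) = 0.5502.

d ≈ 0.550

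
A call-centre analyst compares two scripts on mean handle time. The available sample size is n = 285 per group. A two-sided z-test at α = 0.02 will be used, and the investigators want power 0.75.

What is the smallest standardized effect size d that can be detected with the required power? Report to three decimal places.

Need Φ(δ − 2.326) = 0.75, so δ = 2.326 + 0.674 = 3.001.
(The second rejection-region term Φ(−δ − z_{α/2}) is negligible and dropped.)
δ = d·√(n/2) ⇒ d = δ/√(n/2) = 3.001/√(285/2) = 0.2514.

d ≈ 0.251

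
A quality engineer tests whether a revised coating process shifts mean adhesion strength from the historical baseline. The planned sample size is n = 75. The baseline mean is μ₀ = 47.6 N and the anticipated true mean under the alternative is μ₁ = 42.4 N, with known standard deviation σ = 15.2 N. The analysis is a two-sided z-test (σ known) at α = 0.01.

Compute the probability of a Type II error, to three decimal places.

β ≈ 0.349

Standardized effect: d = |μ₁ − μ₀| / σ = |42.4 − 47.6| / 15.2 = 0.3421
Noncentrality parameter: δ = d·√n = 0.3421 × √75 = 2.9627
Two-sided α = 0.01 → critical value z_{0.005} = 2.576.
Power = Φ(δ − 2.576) + Φ(−δ − 2.576) = Φ(0.387) + Φ(-5.539) = 0.6506 + 0.0000 = 0.6506.
Type II error: β = 1 − power = 1 − 0.6506 = 0.3494.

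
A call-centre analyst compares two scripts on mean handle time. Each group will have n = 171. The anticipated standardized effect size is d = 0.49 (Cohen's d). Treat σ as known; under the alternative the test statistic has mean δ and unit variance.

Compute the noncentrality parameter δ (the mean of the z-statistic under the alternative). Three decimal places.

δ = d·√(n/2) = 0.49 × √(171/2) = 4.5308

δ ≈ 4.531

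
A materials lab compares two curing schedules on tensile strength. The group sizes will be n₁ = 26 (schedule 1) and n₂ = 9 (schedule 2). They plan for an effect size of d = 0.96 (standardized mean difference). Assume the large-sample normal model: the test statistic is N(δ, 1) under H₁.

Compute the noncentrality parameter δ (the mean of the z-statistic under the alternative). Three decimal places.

δ ≈ 2.482

The noncentrality parameter scales effect size by the design's sample-size factor: δ = d / √(1/n₁ + 1/n₂) = 0.96 / √(1/26 + 1/9) = 2.4822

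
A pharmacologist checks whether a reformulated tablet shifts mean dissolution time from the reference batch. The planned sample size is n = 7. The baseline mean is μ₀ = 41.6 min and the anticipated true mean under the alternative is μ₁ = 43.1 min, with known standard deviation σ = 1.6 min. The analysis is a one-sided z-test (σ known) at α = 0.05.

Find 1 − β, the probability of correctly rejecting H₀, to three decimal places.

Standardized effect: d = |μ₁ − μ₀| / σ = |43.1 − 41.6| / 1.6 = 0.9375
Noncentrality parameter: δ = d·√n = 0.9375 × √7 = 2.4804
One-sided α = 0.05 → critical value z_{0.05} = 1.645.
Power = Φ(δ − 1.645) = Φ(0.836) = 0.7983.

Power ≈ 0.798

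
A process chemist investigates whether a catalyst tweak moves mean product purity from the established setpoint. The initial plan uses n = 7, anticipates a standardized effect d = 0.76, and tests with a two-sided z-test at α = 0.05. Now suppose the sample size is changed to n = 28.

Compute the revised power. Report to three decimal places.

With n = 28: δ = d·√n = 0.76 × √28 = 4.0215. Critical value z_{0.025} = 1.960.
Revised power = Φ(δ − 1.960) + Φ(−δ − 1.960) = Φ(2.062) + Φ(-5.982) = 0.9804 + 0.0000 = 0.9804.

Power ≈ 0.980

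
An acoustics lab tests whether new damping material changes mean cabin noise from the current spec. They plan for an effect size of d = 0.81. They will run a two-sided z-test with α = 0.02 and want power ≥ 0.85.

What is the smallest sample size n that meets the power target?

n = 18

For power 0.85 need Φ(δ − z_{0.01}) = 0.85, so δ = z_{0.01} + z_{0.15} = 2.326 + 1.036 = 3.363.
(The Φ(−δ − z_{α/2}) term is vanishingly small for δ > 0 and is dropped in the standard sample-size formula.)
δ = d·√n ⇒ n = (δ/d)² = (3.363 / 0.81)² = 17.24.
Rounding up, n = 18.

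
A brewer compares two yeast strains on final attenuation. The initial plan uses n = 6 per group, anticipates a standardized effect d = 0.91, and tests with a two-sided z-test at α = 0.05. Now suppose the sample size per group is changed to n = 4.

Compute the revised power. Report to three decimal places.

Power ≈ 0.251

With n = 4 per group: δ = d·√(n/2) = 0.91 × √(4/2) = 1.2869. Critical value z_{0.025} = 1.960.
Revised power = Φ(δ − 1.960) + Φ(−δ − 1.960) = Φ(-0.673) + Φ(-3.247) = 0.2505 + 0.0006 = 0.2510.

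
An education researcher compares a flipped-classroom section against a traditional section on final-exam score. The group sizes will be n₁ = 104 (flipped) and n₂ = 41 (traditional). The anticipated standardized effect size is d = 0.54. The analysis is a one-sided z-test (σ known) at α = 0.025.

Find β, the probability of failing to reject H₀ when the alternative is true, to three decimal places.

Noncentrality parameter: δ = d / √(1/n₁ + 1/n₂) = 0.54 / √(1/104 + 1/41) = 2.9283
Critical value for a one-sided test at α = 0.025: z_α = 1.960.
Power = Φ(δ − 1.960) = Φ(0.968) = 0.8336.
Type II error: β = 1 − power = 1 − 0.8336 = 0.1664.

β ≈ 0.166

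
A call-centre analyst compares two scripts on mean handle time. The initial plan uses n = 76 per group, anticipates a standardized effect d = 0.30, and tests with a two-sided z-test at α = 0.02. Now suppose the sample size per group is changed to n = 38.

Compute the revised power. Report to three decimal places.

With n = 38 per group: δ = d·√(n/2) = 0.30 × √(38/2) = 1.3077. Critical value z_{0.01} = 2.326.
Revised power = Φ(δ − 2.326) + Φ(−δ − 2.326) = Φ(-1.019) + Φ(-3.634) = 0.1542 + 0.0001 = 0.1543.

Power ≈ 0.154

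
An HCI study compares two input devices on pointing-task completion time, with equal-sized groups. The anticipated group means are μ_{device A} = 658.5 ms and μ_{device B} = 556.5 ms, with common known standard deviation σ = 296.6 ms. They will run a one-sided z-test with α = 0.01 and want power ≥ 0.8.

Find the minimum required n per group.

Standardized effect: d = |μ_{device A} − μ_{device B}| / σ = |658.5 − 556.5| / 296.6 = 0.3439
For power 0.8 need Φ(δ − z_{0.01}) = 0.8, so δ = z_{0.01} + z_{0.20} = 2.326 + 0.842 = 3.168.
δ = d·√(n/2) ⇒ n = 2(δ/d)² = 2 × (3.168 / 0.3439)² = 169.72.
Rounding up, n = 170 per group.

n = 170 per group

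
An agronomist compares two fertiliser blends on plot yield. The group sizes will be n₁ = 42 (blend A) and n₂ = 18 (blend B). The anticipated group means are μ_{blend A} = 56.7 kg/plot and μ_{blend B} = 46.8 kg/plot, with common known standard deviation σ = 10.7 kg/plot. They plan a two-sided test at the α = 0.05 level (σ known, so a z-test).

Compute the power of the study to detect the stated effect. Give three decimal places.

Power ≈ 0.907

Standardized effect: d = |μ_{blend A} − μ_{blend B}| / σ = |56.7 − 46.8| / 10.7 = 0.9252
Noncentrality parameter: δ = d / √(1/n₁ + 1/n₂) = 0.9252 / √(1/42 + 1/18) = 3.2843
Two-sided α = 0.05 → critical value z_{0.025} = 1.960.
Power = Φ(δ − 1.960) + Φ(−δ − 1.960) = Φ(1.324) + Φ(-5.244) = 0.9073 + 0.0000 = 0.9073.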